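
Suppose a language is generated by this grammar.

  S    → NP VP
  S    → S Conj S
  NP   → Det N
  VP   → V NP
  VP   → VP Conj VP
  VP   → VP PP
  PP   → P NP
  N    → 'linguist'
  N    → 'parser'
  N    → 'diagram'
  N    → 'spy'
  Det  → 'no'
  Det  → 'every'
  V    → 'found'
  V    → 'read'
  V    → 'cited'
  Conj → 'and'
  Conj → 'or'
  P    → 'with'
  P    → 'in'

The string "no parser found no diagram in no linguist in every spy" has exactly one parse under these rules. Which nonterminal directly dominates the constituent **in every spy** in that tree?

VP

[S [NP [Det no] [N parser]] [VP [VP [VP [V found] [NP [Det no] [N diagram]]] [PP [P in] [NP [Det no] [N linguist]]]] [PP [P in] [NP [Det every] [N spy]]]]]
The span 'in every spy' is the PP node built by PP → P NP.
Its mother is the VP built by VP → VP PP.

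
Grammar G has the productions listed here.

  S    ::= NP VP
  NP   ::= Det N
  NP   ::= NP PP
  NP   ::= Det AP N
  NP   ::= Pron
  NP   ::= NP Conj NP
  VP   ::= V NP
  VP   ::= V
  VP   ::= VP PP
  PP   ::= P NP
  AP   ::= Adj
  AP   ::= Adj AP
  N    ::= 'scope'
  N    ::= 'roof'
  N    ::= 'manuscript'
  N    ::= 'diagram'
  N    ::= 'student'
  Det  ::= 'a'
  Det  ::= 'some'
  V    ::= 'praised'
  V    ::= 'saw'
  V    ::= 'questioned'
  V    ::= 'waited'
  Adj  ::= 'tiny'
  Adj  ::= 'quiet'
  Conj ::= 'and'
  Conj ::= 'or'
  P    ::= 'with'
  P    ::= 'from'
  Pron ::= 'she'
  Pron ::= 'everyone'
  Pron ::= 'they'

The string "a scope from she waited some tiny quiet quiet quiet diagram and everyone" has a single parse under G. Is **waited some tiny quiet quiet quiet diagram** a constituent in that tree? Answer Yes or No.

[S [NP [NP [Det a] [N scope]] [PP [P from] [NP [Pron she]]]] [VP [V waited] [NP [NP [Det some] [AP [Adj tiny] [AP [Adj quiet] [AP [Adj quiet] [AP [Adj quiet]]]]] [N diagram]] [Conj and] [NP [Pron everyone]]]]]
The smallest constituent containing 'waited some tiny quiet quiet quiet diagram' is the VP spanning 'waited some tiny quiet quiet quiet diagram and everyone'; no single node in the tree dominates exactly the given words.

No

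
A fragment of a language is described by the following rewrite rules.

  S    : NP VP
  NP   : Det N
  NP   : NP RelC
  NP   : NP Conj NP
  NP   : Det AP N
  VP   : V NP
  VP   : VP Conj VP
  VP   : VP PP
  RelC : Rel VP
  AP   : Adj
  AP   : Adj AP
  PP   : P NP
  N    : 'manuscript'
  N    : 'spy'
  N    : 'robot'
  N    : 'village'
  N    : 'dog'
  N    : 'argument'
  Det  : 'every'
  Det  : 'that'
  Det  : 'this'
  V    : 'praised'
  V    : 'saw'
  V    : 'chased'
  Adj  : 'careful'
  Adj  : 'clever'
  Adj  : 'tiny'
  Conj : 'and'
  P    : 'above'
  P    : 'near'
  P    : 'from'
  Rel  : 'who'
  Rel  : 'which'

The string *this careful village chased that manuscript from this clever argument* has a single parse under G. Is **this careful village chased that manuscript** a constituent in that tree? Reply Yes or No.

[S [NP [Det this] [AP [Adj careful]] [N village]] [VP [VP [V chased] [NP [Det that] [N manuscript]]] [PP [P from] [NP [Det this] [AP [Adj clever]] [N argument]]]]]
The smallest constituent containing 'this careful village chased that manuscript' is the S spanning 'this careful village chased that manuscript from this clever argument'; no single node in the tree dominates exactly the given words.

No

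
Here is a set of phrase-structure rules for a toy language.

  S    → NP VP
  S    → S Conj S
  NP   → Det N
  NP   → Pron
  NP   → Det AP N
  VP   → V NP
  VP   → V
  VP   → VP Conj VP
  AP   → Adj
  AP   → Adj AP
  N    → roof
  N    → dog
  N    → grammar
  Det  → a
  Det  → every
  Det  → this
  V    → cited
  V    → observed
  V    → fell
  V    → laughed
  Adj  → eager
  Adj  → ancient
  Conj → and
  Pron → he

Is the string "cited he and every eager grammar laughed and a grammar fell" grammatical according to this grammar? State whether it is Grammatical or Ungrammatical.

For S → NP VP, no prefix of the string parses as an NP. The alternative S rule S → S Conj S likewise has no satisfying split.

Ungrammatical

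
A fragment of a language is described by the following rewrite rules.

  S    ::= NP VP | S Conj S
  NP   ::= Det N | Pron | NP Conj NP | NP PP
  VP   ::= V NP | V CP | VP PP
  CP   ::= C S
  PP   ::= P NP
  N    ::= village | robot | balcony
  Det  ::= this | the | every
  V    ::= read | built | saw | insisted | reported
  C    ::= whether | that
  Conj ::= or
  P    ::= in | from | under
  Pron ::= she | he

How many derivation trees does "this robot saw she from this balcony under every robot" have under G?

5

Two of the 5 distinct bracketings:
[S [NP [Det this] [N robot]] [VP [V saw] [NP [NP [Pron she]] [PP [P from] [NP [NP [Det this] [N balcony]] [PP [P under] [NP [Det every] [N robot]]]]]]]]
[S [NP [Det this] [N robot]] [VP [V saw] [NP [NP [NP [Pron she]] [PP [P from] [NP [Det this] [N balcony]]]] [PP [P under] [NP [Det every] [N robot]]]]]]
The trees differ in how a recursive rule is bracketed over the same span.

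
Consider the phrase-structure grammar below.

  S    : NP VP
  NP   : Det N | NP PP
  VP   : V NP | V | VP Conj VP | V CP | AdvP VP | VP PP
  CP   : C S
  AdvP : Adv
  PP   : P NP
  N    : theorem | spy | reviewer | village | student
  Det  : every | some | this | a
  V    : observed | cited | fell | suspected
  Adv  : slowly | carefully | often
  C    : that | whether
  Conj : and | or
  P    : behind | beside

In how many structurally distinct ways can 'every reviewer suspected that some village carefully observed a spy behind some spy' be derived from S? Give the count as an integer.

4

Two of the 4 distinct bracketings:
[S [NP [Det every] [N reviewer]] [VP [V suspected] [CP [C that] [S [NP [Det some] [N village]] [VP [AdvP [Adv carefully]] [VP [V observed] [NP [NP [Det a] [N spy]] [PP [P behind] [NP [Det some] [N spy]]]]]]]]]]
[S [NP [Det every] [N reviewer]] [VP [V suspected] [CP [C that] [S [NP [Det some] [N village]] [VP [AdvP [Adv carefully]] [VP [VP [V observed] [NP [Det a] [N spy]]] [PP [P behind] [NP [Det some] [N spy]]]]]]]]]
The difference turns on whether NP → NP PP is used at the relevant span, versus an alternative expansion of NP.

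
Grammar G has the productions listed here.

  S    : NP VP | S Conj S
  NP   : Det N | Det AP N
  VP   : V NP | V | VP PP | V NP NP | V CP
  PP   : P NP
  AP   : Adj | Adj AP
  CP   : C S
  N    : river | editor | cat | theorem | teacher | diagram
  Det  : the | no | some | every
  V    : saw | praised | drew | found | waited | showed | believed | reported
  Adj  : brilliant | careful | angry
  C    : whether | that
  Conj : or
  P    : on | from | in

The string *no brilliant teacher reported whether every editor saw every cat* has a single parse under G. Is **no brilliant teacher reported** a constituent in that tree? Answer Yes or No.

[S [NP [Det no] [AP [Adj brilliant]] [N teacher]] [VP [V reported] [CP [C whether] [S [NP [Det every] [N editor]] [VP [V saw] [NP [Det every] [N cat]]]]]]]
The smallest constituent containing 'no brilliant teacher reported' is the S spanning 'no brilliant teacher reported whether every editor saw every cat'; no single node in the tree dominates exactly the given words.

No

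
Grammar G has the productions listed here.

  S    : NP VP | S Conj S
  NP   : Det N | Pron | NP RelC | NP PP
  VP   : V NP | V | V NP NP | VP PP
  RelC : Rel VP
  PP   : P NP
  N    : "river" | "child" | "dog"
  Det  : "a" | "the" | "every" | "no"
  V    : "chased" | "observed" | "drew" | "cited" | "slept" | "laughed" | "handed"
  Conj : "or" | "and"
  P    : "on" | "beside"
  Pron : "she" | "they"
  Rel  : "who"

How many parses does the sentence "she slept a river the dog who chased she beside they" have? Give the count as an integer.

Two of the 4 distinct bracketings:
[S [NP [Pron she]] [VP [V slept] [NP [Det a] [N river]] [NP [NP [Det the] [N dog]] [RelC [Rel who] [VP [V chased] [NP [NP [Pron she]] [PP [P beside] [NP [Pron they]]]]]]]]]
[S [NP [Pron she]] [VP [V slept] [NP [Det a] [N river]] [NP [NP [Det the] [N dog]] [RelC [Rel who] [VP [VP [V chased] [NP [Pron she]]] [PP [P beside] [NP [Pron they]]]]]]]]
The difference turns on whether NP → NP PP is used at the relevant span, versus an alternative expansion of NP.

4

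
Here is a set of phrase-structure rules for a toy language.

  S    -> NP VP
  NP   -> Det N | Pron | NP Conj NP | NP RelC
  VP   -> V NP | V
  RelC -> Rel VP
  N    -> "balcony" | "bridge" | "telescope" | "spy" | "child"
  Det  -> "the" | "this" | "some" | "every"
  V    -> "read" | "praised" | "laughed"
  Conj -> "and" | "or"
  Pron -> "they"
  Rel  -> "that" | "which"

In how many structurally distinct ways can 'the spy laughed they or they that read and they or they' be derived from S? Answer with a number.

7

Two of the 7 distinct bracketings:
[S [NP [Det the] [N spy]] [VP [V laughed] [NP [NP [Pron they]] [Conj or] [NP [NP [NP [Pron they]] [RelC [Rel that] [VP [V read]]]] [Conj and] [NP [NP [Pron they]] [Conj or] [NP [Pron they]]]]]]]
[S [NP [Det the] [N spy]] [VP [V laughed] [NP [NP [Pron they]] [Conj or] [NP [NP [NP [NP [Pron they]] [RelC [Rel that] [VP [V read]]]] [Conj and] [NP [Pron they]]] [Conj or] [NP [Pron they]]]]]]
The trees differ in how a recursive rule is bracketed over the same span.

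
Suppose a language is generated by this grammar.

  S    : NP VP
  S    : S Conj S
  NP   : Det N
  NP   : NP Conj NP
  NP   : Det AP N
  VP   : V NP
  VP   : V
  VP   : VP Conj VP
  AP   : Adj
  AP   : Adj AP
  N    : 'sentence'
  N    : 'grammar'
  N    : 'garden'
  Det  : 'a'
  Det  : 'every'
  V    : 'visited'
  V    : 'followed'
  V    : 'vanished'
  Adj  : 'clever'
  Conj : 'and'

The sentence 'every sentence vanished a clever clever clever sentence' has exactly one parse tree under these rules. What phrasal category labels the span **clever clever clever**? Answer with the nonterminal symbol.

S
  NP
    Det: every
    N: sentence
  VP
    V: vanished
    NP
      Det: a
      AP
        Adj: clever
        AP
          Adj: clever
          AP
            Adj: clever
      N: sentence
The span 'clever clever clever' is the AP node built by AP → Adj AP.

AP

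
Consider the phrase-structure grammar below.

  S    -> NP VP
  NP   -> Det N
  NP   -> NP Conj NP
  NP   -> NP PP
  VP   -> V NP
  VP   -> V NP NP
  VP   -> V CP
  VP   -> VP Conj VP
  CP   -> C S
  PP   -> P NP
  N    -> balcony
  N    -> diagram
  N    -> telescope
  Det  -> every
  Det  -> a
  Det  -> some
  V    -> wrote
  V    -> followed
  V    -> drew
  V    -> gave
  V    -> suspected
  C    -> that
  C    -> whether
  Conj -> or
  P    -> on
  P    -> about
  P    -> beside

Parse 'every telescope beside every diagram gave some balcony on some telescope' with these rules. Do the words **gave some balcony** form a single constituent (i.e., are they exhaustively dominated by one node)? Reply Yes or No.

[S [NP [NP [Det every] [N telescope]] [PP [P beside] [NP [Det every] [N diagram]]]] [VP [V gave] [NP [NP [Det some] [N balcony]] [PP [P on] [NP [Det some] [N telescope]]]]]]
The smallest constituent containing 'gave some balcony' is the VP spanning 'gave some balcony on some telescope'; no single node in the tree dominates exactly the given words.

No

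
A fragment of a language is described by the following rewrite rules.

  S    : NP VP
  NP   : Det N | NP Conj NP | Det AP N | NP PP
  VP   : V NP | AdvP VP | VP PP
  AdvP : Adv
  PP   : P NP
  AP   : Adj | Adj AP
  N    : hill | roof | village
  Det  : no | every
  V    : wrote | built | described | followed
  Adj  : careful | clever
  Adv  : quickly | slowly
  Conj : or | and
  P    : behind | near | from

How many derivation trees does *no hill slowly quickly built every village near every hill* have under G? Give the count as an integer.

4

Two of the 4 distinct bracketings:
[S [NP [Det no] [N hill]] [VP [AdvP [Adv slowly]] [VP [AdvP [Adv quickly]] [VP [V built] [NP [NP [Det every] [N village]] [PP [P near] [NP [Det every] [N hill]]]]]]]]
[S [NP [Det no] [N hill]] [VP [AdvP [Adv slowly]] [VP [AdvP [Adv quickly]] [VP [VP [V built] [NP [Det every] [N village]]] [PP [P near] [NP [Det every] [N hill]]]]]]]
The difference turns on whether NP → NP PP is used at the relevant span, versus an alternative expansion of NP.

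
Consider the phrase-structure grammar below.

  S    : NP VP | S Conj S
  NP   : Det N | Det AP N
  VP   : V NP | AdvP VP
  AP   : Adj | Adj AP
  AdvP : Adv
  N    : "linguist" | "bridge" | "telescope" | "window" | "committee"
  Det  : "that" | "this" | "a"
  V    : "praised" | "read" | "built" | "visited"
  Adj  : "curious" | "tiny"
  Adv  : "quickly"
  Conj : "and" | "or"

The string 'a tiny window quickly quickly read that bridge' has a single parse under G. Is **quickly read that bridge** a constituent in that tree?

[S [NP [Det a] [AP [Adj tiny]] [N window]] [VP [AdvP [Adv quickly]] [VP [AdvP [Adv quickly]] [VP [V read] [NP [Det that] [N bridge]]]]]]
The words 'quickly read that bridge' are exhaustively dominated by a single VP node (built by VP → AdvP VP), so they form a constituent.

Yes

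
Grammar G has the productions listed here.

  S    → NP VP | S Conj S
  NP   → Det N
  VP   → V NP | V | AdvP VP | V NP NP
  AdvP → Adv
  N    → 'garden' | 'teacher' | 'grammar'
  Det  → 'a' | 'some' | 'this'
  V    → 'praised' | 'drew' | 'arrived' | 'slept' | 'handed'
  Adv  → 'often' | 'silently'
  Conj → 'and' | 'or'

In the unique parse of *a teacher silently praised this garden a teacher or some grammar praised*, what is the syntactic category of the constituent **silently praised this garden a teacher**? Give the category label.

VP

[S [S [NP [Det a] [N teacher]] [VP [AdvP [Adv silently]] [VP [V praised] [NP [Det this] [N garden]] [NP [Det a] [N teacher]]]]] [Conj or] [S [NP [Det some] [N grammar]] [VP [V praised]]]]
The span 'silently praised this garden a teacher' is the VP node built by VP → AdvP VP.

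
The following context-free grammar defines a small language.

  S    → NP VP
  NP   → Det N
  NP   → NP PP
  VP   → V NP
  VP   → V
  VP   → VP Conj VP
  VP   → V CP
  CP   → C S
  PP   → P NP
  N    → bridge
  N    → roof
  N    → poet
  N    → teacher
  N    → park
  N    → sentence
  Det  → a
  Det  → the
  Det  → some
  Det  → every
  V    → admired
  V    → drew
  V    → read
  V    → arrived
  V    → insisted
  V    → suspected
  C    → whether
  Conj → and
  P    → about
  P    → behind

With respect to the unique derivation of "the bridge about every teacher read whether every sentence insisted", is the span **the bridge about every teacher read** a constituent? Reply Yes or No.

[S [NP [NP [Det the] [N bridge]] [PP [P about] [NP [Det every] [N teacher]]]] [VP [V read] [CP [C whether] [S [NP [Det every] [N sentence]] [VP [V insisted]]]]]]
The smallest constituent containing 'the bridge about every teacher read' is the S spanning 'the bridge about every teacher read whether every sentence insisted'; no single node in the tree dominates exactly the given words.

No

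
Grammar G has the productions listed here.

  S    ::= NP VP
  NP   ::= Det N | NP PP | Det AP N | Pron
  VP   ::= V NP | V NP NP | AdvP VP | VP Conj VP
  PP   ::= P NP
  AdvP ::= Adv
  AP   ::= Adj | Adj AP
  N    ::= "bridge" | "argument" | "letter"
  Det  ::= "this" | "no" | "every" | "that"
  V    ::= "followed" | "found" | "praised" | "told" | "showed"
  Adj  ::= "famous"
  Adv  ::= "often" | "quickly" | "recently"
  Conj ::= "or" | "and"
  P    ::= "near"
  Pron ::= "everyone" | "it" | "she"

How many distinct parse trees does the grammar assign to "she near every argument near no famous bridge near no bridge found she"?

5

Two of the 5 distinct bracketings:
[S [NP [NP [Pron she]] [PP [P near] [NP [NP [Det every] [N argument]] [PP [P near] [NP [NP [Det no] [AP [Adj famous]] [N bridge]] [PP [P near] [NP [Det no] [N bridge]]]]]]]] [VP [V found] [NP [Pron she]]]]
[S [NP [NP [Pron she]] [PP [P near] [NP [NP [NP [Det every] [N argument]] [PP [P near] [NP [Det no] [AP [Adj famous]] [N bridge]]]] [PP [P near] [NP [Det no] [N bridge]]]]]] [VP [V found] [NP [Pron she]]]]
The trees differ in how a recursive rule is bracketed over the same span.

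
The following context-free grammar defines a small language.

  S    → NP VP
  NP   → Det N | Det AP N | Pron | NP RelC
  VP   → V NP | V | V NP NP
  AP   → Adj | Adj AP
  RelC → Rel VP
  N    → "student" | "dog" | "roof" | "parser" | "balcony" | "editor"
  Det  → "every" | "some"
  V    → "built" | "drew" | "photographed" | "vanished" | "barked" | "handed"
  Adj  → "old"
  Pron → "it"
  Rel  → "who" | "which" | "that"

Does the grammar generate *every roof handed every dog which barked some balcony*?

Grammatical

[S [NP [Det every] [N roof]] [VP [V handed] [NP [NP [Det every] [N dog]] [RelC [Rel which] [VP [V barked] [NP [Det some] [N balcony]]]]]]]
Every word is introduced by a lexical rule and the phrasal rules combine the resulting categories into a single S.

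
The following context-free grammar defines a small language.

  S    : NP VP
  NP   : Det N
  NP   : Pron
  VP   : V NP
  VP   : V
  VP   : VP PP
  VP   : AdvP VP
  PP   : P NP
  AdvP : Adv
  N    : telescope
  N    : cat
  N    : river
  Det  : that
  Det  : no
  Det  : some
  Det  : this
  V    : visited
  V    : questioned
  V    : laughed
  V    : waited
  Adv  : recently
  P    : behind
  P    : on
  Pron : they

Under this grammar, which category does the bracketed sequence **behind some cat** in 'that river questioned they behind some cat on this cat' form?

S
  NP
    Det: that
    N: river
  VP
    VP
      VP
        V: questioned
        NP
          Pron: they
      PP
        P: behind
        NP
          Det: some
          N: cat
    PP
      P: on
      NP
        Det: this
        N: cat
The span 'behind some cat' is the PP node built by PP → P NP.

PP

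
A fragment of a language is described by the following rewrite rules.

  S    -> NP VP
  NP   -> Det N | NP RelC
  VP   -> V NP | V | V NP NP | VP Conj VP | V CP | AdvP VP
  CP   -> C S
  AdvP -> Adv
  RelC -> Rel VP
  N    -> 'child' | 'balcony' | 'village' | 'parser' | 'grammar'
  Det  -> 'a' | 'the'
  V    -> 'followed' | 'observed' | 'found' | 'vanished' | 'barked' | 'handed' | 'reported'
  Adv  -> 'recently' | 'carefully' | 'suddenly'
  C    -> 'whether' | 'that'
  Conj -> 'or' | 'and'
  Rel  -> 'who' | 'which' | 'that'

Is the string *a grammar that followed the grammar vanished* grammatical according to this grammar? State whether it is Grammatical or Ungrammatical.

Grammatical

S
  NP
    NP
      Det: a
      N: grammar
    RelC
      Rel: that
      VP
        V: followed
        NP
          Det: the
          N: grammar
  VP
    V: vanished
Each bracket corresponds to one application of a listed rule, so the string is derivable from S.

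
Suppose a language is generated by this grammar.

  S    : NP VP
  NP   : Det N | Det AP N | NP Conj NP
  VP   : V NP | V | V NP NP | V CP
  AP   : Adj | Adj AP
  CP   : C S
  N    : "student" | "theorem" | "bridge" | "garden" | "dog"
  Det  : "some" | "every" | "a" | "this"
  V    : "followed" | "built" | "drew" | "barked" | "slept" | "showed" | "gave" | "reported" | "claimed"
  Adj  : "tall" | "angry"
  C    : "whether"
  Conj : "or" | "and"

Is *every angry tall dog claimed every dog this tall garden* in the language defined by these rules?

S
  NP
    Det: every
    AP
      Adj: angry
      AP
        Adj: tall
    N: dog
  VP
    V: claimed
    NP
      Det: every
      N: dog
    NP
      Det: this
      AP
        Adj: tall
      N: garden
Every word is introduced by a lexical rule and the phrasal rules combine the resulting categories into a single S.

Grammatical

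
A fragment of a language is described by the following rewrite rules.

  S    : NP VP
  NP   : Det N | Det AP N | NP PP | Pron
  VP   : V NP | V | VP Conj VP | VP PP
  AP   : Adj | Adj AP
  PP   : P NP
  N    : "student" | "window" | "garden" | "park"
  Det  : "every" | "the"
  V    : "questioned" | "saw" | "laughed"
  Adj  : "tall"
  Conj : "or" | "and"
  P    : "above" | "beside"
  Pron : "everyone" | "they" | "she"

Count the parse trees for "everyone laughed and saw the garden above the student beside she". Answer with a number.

9

Two of the 9 distinct bracketings:
[S [NP [Pron everyone]] [VP [VP [V laughed]] [Conj and] [VP [V saw] [NP [NP [Det the] [N garden]] [PP [P above] [NP [NP [Det the] [N student]] [PP [P beside] [NP [Pron she]]]]]]]]]
[S [NP [Pron everyone]] [VP [VP [V laughed]] [Conj and] [VP [V saw] [NP [NP [NP [Det the] [N garden]] [PP [P above] [NP [Det the] [N student]]]] [PP [P beside] [NP [Pron she]]]]]]]
The trees differ in how a recursive rule is bracketed over the same span.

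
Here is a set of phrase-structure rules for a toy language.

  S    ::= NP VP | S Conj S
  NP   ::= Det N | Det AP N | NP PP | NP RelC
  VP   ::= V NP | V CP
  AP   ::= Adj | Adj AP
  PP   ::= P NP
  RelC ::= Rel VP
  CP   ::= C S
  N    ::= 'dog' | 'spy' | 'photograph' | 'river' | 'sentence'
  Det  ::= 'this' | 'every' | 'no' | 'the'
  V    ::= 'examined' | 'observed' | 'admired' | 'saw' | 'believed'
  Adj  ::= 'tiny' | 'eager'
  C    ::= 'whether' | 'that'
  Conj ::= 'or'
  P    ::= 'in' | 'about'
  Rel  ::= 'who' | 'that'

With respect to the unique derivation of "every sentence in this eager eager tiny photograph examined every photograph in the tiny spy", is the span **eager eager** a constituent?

No

[S [NP [NP [Det every] [N sentence]] [PP [P in] [NP [Det this] [AP [Adj eager] [AP [Adj eager] [AP [Adj tiny]]]] [N photograph]]]] [VP [V examined] [NP [NP [Det every] [N photograph]] [PP [P in] [NP [Det the] [AP [Adj tiny]] [N spy]]]]]]
The smallest constituent containing 'eager eager' is the AP spanning 'eager eager tiny'; no single node in the tree dominates exactly the given words.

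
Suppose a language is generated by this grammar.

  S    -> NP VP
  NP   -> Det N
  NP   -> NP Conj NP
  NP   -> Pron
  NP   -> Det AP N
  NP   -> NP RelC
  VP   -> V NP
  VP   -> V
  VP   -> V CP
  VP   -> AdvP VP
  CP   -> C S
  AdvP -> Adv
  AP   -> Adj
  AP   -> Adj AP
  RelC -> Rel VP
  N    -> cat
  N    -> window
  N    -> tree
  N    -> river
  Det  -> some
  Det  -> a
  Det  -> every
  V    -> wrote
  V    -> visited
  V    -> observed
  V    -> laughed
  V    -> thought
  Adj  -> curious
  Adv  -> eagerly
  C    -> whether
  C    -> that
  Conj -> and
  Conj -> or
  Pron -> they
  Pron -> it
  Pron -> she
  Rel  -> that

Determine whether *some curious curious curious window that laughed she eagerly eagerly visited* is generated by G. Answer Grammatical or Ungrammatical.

Grammatical

[S [NP [NP [Det some] [AP [Adj curious] [AP [Adj curious] [AP [Adj curious]]]] [N window]] [RelC [Rel that] [VP [V laughed] [NP [Pron she]]]]] [VP [AdvP [Adv eagerly]] [VP [AdvP [Adv eagerly]] [VP [V visited]]]]]
The bracketing above is licensed at every node by one of the given productions, with S at the root.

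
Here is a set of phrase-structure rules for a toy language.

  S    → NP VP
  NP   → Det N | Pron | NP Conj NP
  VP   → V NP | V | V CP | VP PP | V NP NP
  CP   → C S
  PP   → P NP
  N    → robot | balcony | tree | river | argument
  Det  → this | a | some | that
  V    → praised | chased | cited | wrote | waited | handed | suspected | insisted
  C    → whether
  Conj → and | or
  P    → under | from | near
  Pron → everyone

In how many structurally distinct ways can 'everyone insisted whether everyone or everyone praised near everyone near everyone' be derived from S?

3

Two of the 3 distinct bracketings:
[S [NP [Pron everyone]] [VP [V insisted] [CP [C whether] [S [NP [NP [Pron everyone]] [Conj or] [NP [Pron everyone]]] [VP [VP [VP [V praised]] [PP [P near] [NP [Pron everyone]]]] [PP [P near] [NP [Pron everyone]]]]]]]]
[S [NP [Pron everyone]] [VP [VP [V insisted] [CP [C whether] [S [NP [NP [Pron everyone]] [Conj or] [NP [Pron everyone]]] [VP [VP [V praised]] [PP [P near] [NP [Pron everyone]]]]]]] [PP [P near] [NP [Pron everyone]]]]]
The trees differ in how a recursive rule is bracketed over the same span.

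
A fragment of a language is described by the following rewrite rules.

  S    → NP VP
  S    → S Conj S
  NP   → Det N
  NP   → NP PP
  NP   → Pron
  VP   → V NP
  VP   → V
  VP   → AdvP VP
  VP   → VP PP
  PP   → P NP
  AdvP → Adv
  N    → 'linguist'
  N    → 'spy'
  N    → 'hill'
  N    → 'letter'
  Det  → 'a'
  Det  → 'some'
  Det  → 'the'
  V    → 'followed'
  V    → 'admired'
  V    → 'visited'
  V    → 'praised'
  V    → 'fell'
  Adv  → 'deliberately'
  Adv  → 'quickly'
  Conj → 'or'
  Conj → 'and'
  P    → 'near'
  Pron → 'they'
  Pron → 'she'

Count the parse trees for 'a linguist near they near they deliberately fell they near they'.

6

Two of the 6 distinct bracketings:
[S [NP [NP [Det a] [N linguist]] [PP [P near] [NP [NP [Pron they]] [PP [P near] [NP [Pron they]]]]]] [VP [AdvP [Adv deliberately]] [VP [V fell] [NP [NP [Pron they]] [PP [P near] [NP [Pron they]]]]]]]
[S [NP [NP [Det a] [N linguist]] [PP [P near] [NP [NP [Pron they]] [PP [P near] [NP [Pron they]]]]]] [VP [AdvP [Adv deliberately]] [VP [VP [V fell] [NP [Pron they]]] [PP [P near] [NP [Pron they]]]]]]
The difference turns on whether VP → VP PP is used at the relevant span, versus an alternative expansion of VP.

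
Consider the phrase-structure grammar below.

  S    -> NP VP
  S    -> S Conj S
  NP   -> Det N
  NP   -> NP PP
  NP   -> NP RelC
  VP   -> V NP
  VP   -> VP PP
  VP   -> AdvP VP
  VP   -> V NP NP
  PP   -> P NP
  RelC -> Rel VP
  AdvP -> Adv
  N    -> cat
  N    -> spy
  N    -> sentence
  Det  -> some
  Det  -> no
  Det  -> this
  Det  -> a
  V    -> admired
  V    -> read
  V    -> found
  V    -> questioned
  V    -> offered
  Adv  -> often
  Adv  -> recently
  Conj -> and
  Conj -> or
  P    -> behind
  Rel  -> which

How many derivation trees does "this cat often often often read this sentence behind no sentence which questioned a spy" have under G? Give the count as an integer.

Two of the 6 distinct bracketings:
[S [NP [Det this] [N cat]] [VP [VP [AdvP [Adv often]] [VP [AdvP [Adv often]] [VP [AdvP [Adv often]] [VP [V read] [NP [Det this] [N sentence]]]]]] [PP [P behind] [NP [NP [Det no] [N sentence]] [RelC [Rel which] [VP [V questioned] [NP [Det a] [N spy]]]]]]]]
[S [NP [Det this] [N cat]] [VP [AdvP [Adv often]] [VP [VP [AdvP [Adv often]] [VP [AdvP [Adv often]] [VP [V read] [NP [Det this] [N sentence]]]]] [PP [P behind] [NP [NP [Det no] [N sentence]] [RelC [Rel which] [VP [V questioned] [NP [Det a] [N spy]]]]]]]]]
The trees differ in how a recursive rule is bracketed over the same span.

6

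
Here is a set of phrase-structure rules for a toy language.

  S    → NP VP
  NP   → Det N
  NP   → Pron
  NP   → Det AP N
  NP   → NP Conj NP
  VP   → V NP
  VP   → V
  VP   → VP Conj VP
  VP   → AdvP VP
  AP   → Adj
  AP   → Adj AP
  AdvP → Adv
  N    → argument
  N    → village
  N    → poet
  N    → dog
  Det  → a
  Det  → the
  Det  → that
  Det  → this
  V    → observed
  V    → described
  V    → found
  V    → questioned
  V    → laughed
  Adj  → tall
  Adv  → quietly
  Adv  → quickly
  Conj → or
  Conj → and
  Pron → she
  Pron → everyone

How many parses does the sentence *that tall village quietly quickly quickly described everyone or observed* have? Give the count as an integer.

Two of the 4 distinct bracketings:
[S [NP [Det that] [AP [Adj tall]] [N village]] [VP [VP [AdvP [Adv quietly]] [VP [AdvP [Adv quickly]] [VP [AdvP [Adv quickly]] [VP [V described] [NP [Pron everyone]]]]]] [Conj or] [VP [V observed]]]]
[S [NP [Det that] [AP [Adj tall]] [N village]] [VP [AdvP [Adv quietly]] [VP [VP [AdvP [Adv quickly]] [VP [AdvP [Adv quickly]] [VP [V described] [NP [Pron everyone]]]]] [Conj or] [VP [V observed]]]]]
The trees differ in how a recursive rule is bracketed over the same span.

4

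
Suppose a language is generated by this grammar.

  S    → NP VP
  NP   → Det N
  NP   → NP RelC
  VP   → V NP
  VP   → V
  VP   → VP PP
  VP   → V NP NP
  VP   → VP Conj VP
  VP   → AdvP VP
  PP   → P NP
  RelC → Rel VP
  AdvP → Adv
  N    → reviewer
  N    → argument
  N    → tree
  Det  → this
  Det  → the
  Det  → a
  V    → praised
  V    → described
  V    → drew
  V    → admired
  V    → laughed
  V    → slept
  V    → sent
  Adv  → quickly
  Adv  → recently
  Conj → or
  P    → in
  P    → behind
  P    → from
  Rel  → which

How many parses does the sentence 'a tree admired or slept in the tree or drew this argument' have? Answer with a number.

3

Two of the 3 distinct bracketings:
[S [NP [Det a] [N tree]] [VP [VP [V admired]] [Conj or] [VP [VP [VP [V slept]] [PP [P in] [NP [Det the] [N tree]]]] [Conj or] [VP [V drew] [NP [Det this] [N argument]]]]]]
[S [NP [Det a] [N tree]] [VP [VP [VP [VP [V admired]] [Conj or] [VP [V slept]]] [PP [P in] [NP [Det the] [N tree]]]] [Conj or] [VP [V drew] [NP [Det this] [N argument]]]]]
The trees differ in how a recursive rule is bracketed over the same span.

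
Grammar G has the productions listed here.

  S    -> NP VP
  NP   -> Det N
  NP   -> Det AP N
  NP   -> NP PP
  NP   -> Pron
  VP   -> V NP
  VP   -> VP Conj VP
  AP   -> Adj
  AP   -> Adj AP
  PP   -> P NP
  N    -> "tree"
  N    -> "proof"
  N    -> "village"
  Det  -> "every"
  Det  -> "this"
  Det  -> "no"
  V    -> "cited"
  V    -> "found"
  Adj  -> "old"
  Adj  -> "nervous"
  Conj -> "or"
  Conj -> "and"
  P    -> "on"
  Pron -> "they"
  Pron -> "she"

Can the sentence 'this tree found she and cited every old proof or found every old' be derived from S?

For S → NP VP, the only prefix that parses as NP is 'this tree', but the remainder 'found she and cited every old proof or found every old' is not a VP under these rules.

Ungrammatical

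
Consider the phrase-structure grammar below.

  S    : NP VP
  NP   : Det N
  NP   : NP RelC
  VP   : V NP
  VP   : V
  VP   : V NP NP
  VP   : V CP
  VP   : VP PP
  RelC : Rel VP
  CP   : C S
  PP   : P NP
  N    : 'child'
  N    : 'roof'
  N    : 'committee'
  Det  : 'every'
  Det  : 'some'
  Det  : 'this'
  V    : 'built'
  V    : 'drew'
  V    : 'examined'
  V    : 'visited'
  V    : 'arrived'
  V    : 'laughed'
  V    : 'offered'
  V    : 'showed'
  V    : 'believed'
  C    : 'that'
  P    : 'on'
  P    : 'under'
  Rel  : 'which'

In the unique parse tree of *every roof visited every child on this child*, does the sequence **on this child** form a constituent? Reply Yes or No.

Yes

[S [NP [Det every] [N roof]] [VP [VP [V visited] [NP [Det every] [N child]]] [PP [P on] [NP [Det this] [N child]]]]]
The words 'on this child' are exhaustively dominated by a single PP node (built by PP → P NP), so they form a constituent.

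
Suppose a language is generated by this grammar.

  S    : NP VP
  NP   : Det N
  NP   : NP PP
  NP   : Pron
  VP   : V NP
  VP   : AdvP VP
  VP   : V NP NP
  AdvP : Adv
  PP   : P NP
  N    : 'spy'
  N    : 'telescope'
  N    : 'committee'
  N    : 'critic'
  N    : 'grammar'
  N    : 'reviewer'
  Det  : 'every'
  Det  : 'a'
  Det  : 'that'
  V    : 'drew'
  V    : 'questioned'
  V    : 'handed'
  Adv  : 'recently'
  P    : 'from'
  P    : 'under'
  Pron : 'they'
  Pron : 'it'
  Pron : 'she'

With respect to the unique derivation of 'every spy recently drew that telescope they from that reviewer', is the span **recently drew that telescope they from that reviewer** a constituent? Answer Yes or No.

[S [NP [Det every] [N spy]] [VP [AdvP [Adv recently]] [VP [V drew] [NP [Det that] [N telescope]] [NP [NP [Pron they]] [PP [P from] [NP [Det that] [N reviewer]]]]]]]
The words 'recently drew that telescope they from that reviewer' are exhaustively dominated by a single VP node (built by VP → AdvP VP), so they form a constituent.

Yes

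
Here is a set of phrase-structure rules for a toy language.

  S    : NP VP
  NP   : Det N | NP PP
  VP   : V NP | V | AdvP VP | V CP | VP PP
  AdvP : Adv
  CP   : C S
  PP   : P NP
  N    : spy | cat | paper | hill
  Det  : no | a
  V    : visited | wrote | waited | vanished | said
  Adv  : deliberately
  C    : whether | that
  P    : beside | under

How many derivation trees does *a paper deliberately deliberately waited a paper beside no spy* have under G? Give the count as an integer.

4

Two of the 4 distinct bracketings:
[S [NP [Det a] [N paper]] [VP [AdvP [Adv deliberately]] [VP [AdvP [Adv deliberately]] [VP [V waited] [NP [NP [Det a] [N paper]] [PP [P beside] [NP [Det no] [N spy]]]]]]]]
[S [NP [Det a] [N paper]] [VP [AdvP [Adv deliberately]] [VP [AdvP [Adv deliberately]] [VP [VP [V waited] [NP [Det a] [N paper]]] [PP [P beside] [NP [Det no] [N spy]]]]]]]
The difference turns on whether NP → NP PP is used at the relevant span, versus an alternative expansion of NP.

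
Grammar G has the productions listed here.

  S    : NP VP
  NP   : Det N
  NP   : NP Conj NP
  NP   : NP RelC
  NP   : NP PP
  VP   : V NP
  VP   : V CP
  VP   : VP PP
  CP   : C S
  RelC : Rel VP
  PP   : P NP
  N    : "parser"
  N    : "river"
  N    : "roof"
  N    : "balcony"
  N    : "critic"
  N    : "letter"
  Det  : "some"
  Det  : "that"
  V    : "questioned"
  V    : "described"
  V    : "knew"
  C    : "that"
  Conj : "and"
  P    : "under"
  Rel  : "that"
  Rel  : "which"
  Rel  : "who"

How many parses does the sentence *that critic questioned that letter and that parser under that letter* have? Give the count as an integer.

3

Two of the 3 distinct bracketings:
[S [NP [Det that] [N critic]] [VP [V questioned] [NP [NP [Det that] [N letter]] [Conj and] [NP [NP [Det that] [N parser]] [PP [P under] [NP [Det that] [N letter]]]]]]]
[S [NP [Det that] [N critic]] [VP [V questioned] [NP [NP [NP [Det that] [N letter]] [Conj and] [NP [Det that] [N parser]]] [PP [P under] [NP [Det that] [N letter]]]]]]
The trees differ in how a recursive rule is bracketed over the same span.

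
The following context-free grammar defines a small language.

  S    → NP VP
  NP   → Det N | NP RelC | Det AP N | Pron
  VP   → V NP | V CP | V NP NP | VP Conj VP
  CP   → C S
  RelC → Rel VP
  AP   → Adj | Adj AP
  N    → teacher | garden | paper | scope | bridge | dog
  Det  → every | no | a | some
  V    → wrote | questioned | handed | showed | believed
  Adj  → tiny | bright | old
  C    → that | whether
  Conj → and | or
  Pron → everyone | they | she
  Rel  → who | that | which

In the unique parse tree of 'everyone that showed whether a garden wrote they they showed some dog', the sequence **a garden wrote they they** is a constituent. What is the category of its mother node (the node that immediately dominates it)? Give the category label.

S
  NP
    NP
      Pron: everyone
    RelC
      Rel: that
      VP
        V: showed
        CP
          C: whether
          S
            NP
              Det: a
              N: garden
            VP
              V: wrote
              NP
                Pron: they
              NP
                Pron: they
  VP
    V: showed
    NP
      Det: some
      N: dog
The span 'a garden wrote they they' is the S node built by S → NP VP.
Its mother is the CP built by CP → C S.

CP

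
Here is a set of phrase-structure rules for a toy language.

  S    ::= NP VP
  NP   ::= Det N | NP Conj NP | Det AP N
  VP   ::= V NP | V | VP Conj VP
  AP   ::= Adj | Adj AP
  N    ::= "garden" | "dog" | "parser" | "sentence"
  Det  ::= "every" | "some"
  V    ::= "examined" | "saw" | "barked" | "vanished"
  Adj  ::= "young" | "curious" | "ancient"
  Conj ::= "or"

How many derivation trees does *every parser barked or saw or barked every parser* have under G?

The two bracketings:
[S [NP [Det every] [N parser]] [VP [VP [V barked]] [Conj or] [VP [VP [V saw]] [Conj or] [VP [V barked] [NP [Det every] [N parser]]]]]]
[S [NP [Det every] [N parser]] [VP [VP [VP [V barked]] [Conj or] [VP [V saw]]] [Conj or] [VP [V barked] [NP [Det every] [N parser]]]]]
The trees differ in how a recursive rule is bracketed over the same span.

2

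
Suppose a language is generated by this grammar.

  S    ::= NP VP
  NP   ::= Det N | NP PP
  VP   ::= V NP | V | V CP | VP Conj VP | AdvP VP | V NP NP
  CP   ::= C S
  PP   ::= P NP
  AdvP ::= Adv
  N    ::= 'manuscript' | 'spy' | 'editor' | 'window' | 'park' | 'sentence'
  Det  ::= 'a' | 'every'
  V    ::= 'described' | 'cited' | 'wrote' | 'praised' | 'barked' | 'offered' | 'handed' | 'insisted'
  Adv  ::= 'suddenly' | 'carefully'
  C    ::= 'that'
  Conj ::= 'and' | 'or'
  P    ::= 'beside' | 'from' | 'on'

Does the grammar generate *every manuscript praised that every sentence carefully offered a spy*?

[S [NP [Det every] [N manuscript]] [VP [V praised] [CP [C that] [S [NP [Det every] [N sentence]] [VP [AdvP [Adv carefully]] [VP [V offered] [NP [Det a] [N spy]]]]]]]]
The bracketing above is licensed at every node by one of the given productions, with S at the root.

Grammatical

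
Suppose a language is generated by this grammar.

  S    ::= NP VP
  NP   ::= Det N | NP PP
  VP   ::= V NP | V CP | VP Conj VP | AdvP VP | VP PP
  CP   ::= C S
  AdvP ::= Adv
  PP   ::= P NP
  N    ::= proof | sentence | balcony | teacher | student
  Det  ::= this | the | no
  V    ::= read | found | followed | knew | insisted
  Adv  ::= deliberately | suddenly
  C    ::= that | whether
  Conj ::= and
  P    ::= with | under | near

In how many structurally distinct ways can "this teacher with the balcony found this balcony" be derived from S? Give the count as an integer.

[S [NP [NP [Det this] [N teacher]] [PP [P with] [NP [Det the] [N balcony]]]] [VP [V found] [NP [Det this] [N balcony]]]]
No rule offers an alternative attachment or grouping for any span, so this is the only derivation.

1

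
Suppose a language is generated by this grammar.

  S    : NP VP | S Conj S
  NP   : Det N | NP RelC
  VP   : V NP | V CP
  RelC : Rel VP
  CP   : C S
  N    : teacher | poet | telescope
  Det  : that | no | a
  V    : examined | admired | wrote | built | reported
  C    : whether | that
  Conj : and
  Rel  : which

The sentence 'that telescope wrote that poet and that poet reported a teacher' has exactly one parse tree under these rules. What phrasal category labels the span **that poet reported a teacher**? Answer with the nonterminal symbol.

S
  S
    NP
      Det: that
      N: telescope
    VP
      V: wrote
      NP
        Det: that
        N: poet
  Conj: and
  S
    NP
      Det: that
      N: poet
    VP
      V: reported
      NP
        Det: a
        N: teacher
The span 'that poet reported a teacher' is the S node built by S → NP VP.

S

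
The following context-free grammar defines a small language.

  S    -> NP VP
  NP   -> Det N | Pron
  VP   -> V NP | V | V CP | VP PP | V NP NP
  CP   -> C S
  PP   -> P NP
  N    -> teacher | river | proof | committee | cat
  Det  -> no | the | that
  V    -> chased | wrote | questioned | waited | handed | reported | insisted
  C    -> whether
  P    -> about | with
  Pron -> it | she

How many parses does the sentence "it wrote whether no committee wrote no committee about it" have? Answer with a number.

The two bracketings:
[S [NP [Pron it]] [VP [V wrote] [CP [C whether] [S [NP [Det no] [N committee]] [VP [VP [V wrote] [NP [Det no] [N committee]]] [PP [P about] [NP [Pron it]]]]]]]]
[S [NP [Pron it]] [VP [VP [V wrote] [CP [C whether] [S [NP [Det no] [N committee]] [VP [V wrote] [NP [Det no] [N committee]]]]]] [PP [P about] [NP [Pron it]]]]]
The trees differ in how a recursive rule is bracketed over the same span.

2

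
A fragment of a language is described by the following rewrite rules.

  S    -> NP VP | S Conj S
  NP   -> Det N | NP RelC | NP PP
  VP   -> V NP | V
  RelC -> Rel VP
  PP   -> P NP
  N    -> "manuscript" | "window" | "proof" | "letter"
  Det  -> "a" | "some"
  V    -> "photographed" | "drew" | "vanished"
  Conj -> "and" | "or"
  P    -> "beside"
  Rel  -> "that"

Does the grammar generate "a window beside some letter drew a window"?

S
  NP
    NP
      Det: a
      N: window
    PP
      P: beside
      NP
        Det: some
        N: letter
  VP
    V: drew
    NP
      Det: a
      N: window
Each bracket corresponds to one application of a listed rule, so the string is derivable from S.

Grammatical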